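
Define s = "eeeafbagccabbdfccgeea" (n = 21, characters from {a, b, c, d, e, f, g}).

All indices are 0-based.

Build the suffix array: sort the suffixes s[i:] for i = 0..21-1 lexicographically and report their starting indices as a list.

[20, 10, 3, 6, 5, 11, 12, 9, 8, 15, 16, 13, 19, 2, 18, 1, 0, 4, 14, 7, 17]

rank→(start, suffix):
  0 → (20, 'a')
  1 → (10, 'abbdfccgeea')
  2 → (3, 'afbagccabbdfccgeea')
  3 → (6, 'agccabbdfccgeea')
  4 → (5, 'bagccabbdfccgeea')
  5 → (11, 'bbdfccgeea')
  6 → (12, 'bdfccgeea')
  7 → (9, 'cabbdfccgeea')
  8 → (8, 'ccabbdfccgeea')
  9 → (15, 'ccgeea')
  10 → (16, 'cgeea')
  11 → (13, 'dfccgeea')
  12 → (19, 'ea')
  13 → (2, 'eafbagccabbdfccgeea')
  14 → (18, 'eea')
  15 → (1, 'eeafbagccabbdfccgeea')
  16 → (0, 'eeeafbagccabbdfccgeea')
  17 → (4, 'fbagccabbdfccgeea')
  18 → (14, 'fccgeea')
  19 → (7, 'gccabbdfccgeea')
  20 → (17, 'geea')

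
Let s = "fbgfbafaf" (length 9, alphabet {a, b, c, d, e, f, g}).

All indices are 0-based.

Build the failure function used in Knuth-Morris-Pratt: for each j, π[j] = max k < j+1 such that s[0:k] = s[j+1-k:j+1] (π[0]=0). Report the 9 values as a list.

π[0] = 0
j=1 s[j]='b': π[1]=0 (border '')
j=2 s[j]='g': π[2]=0 (border '')
j=3 s[j]='f': π[3]=1 (border 'f')
j=4 s[j]='b': π[4]=2 (border 'fb')
j=5 s[j]='a': k: 2→0; π[5]=0 (border '')
j=6 s[j]='f': π[6]=1 (border 'f')
j=7 s[j]='a': k: 1→0; π[7]=0 (border '')
j=8 s[j]='f': π[8]=1 (border 'f')

[0, 0, 0, 1, 2, 0, 1, 0, 1]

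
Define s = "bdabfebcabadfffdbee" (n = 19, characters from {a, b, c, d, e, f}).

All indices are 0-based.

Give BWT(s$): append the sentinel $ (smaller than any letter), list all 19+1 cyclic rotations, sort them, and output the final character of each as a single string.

ecdbae$dabbfaefbfbfd

rank  rotation              last
    0  $bdabfebcabadfffdbee  e
    1  abadfffdbee$bdabfebc  c
    2  abfebcabadfffdbee$bd  d
    3  adfffdbee$bdabfebcab  b
    4  badfffdbee$bdabfebca  a
    5  bcabadfffdbee$bdabfe  e
    6  bdabfebcabadfffdbee$  $
    7  bee$bdabfebcabadfffd  d
    8  bfebcabadfffdbee$bda  a
    9  cabadfffdbee$bdabfeb  b
   10  dabfebcabadfffdbee$b  b
   11  dbee$bdabfebcabadfff  f
   12  dfffdbee$bdabfebcaba  a
   13  e$bdabfebcabadfffdbe  e
   14  ebcabadfffdbee$bdabf  f
   15  ee$bdabfebcabadfffdb  b
   16  fdbee$bdabfebcabadff  f
   17  febcabadfffdbee$bdab  b
   18  ffdbee$bdabfebcabadf  f
   19  fffdbee$bdabfebcabad  d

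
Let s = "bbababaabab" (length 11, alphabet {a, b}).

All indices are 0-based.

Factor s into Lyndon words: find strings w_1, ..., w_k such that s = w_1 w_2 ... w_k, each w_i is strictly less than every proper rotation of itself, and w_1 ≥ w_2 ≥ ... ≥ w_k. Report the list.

["b", "b", "ab", "ab", "aabab"]

emit factor 1: 'b' (i=0, period=1)
emit factor 2: 'b' (i=1, period=1)
emit factor 3: 'ab' (i=2, period=2)
emit factor 4: 'ab' (i=4, period=2)
emit factor 5: 'aabab' (i=6, period=5)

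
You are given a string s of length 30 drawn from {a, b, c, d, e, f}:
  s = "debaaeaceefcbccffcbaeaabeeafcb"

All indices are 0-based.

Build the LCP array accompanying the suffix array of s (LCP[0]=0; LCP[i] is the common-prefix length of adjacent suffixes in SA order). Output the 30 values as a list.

[0, 2, 1, 1, 1, 3, 1, 0, 1, 2, 1, 1, 0, 2, 2, 1, 1, 1, 0, 0, 2, 2, 1, 1, 2, 1, 0, 3, 3, 1]

sorted suffixes:
  #0 SA[0]=21  'aabeeafcb'
  #1 SA[1]=3  'aaeaceefcbccffcbaeaabeeafcb'
  #2 SA[2]=22  'abeeafcb'
  #3 SA[3]=6  'aceefcbccffcbaeaabeeafcb'
  #4 SA[4]=19  'aeaabeeafcb'
  #5 SA[5]=4  'aeaceefcbccffcbaeaabeeafcb'
  #6 SA[6]=26  'afcb'
  #7 SA[7]=29  'b'
  #8 SA[8]=2  'baaeaceefcbccffcbaeaabeeafcb'
  #9 SA[9]=18  'baeaabeeafcb'
  #10 SA[10]=12  'bccffcbaeaabeeafcb'
  #11 SA[11]=23  'beeafcb'
  #12 SA[12]=28  'cb'
  #13 SA[13]=17  'cbaeaabeeafcb'
  #14 SA[14]=11  'cbccffcbaeaabeeafcb'
  #15 SA[15]=13  'ccffcbaeaabeeafcb'
  #16 SA[16]=7  'ceefcbccffcbaeaabeeafcb'
  #17 SA[17]=14  'cffcbaeaabeeafcb'
  #18 SA[18]=0  'debaaeaceefcbccffcbaeaabeeafcb'
  #19 SA[19]=20  'eaabeeafcb'
  #20 SA[20]=5  'eaceefcbccffcbaeaabeeafcb'
  #21 SA[21]=25  'eafcb'
  #22 SA[22]=1  'ebaaeaceefcbccffcbaeaabeeafcb'
  #23 SA[23]=24  'eeafcb'
  #24 SA[24]=8  'eefcbccffcbaeaabeeafcb'
  #25 SA[25]=9  'efcbccffcbaeaabeeafcb'
  #26 SA[26]=27  'fcb'
  #27 SA[27]=16  'fcbaeaabeeafcb'
  #28 SA[28]=10  'fcbccffcbaeaabeeafcb'
  #29 SA[29]=15  'ffcbaeaabeeafcb'

SA = [21, 3, 22, 6, 19, 4, 26, 29, 2, 18, 12, 23, 28, 17, 11, 13, 7, 14, 0, 20, 5, 25, 1, 24, 8, 9, 27, 16, 10, 15]
i: (SA[i-1],SA[i]) lcp shared
  1: (21,3) 2 'aa'
  2: (3,22) 1 'a'
  3: (22,6) 1 'a'
  4: (6,19) 1 'a'
  5: (19,4) 3 'aea'
  6: (4,26) 1 'a'
  7: (26,29) 0 ''
  8: (29,2) 1 'b'
  9: (2,18) 2 'ba'
  10: (18,12) 1 'b'
  11: (12,23) 1 'b'
  12: (23,28) 0 ''
  13: (28,17) 2 'cb'
  14: (17,11) 2 'cb'
  15: (11,13) 1 'c'
  16: (13,7) 1 'c'
  17: (7,14) 1 'c'
  18: (14,0) 0 ''
  19: (0,20) 0 ''
  20: (20,5) 2 'ea'
  21: (5,25) 2 'ea'
  22: (25,1) 1 'e'
  23: (1,24) 1 'e'
  24: (24,8) 2 'ee'
  25: (8,9) 1 'e'
  26: (9,27) 0 ''
  27: (27,16) 3 'fcb'
  28: (16,10) 3 'fcb'
  29: (10,15) 1 'f'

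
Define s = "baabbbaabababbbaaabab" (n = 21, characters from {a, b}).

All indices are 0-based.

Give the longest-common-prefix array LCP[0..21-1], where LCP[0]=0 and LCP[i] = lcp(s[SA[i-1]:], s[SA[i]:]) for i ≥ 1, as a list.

[0, 2, 5, 3, 1, 2, 4, 4, 2, 6, 0, 1, 3, 4, 2, 3, 3, 1, 4, 2, 5]

rank | idx | suffix
   0 |  15 | aaabab
   1 |  16 | aabab
   2 |   6 | aabababbbaaabab
   3 |   1 | aabbbaabababbbaaabab
   4 |  19 | ab
   5 |  17 | abab
   6 |   7 | abababbbaaabab
   7 |   9 | ababbbaaabab
   8 |  11 | abbbaaabab
   9 |   2 | abbbaabababbbaaabab
  10 |  20 | b
  11 |  14 | baaabab
  12 |   5 | baabababbbaaabab
  13 |   0 | baabbbaabababbbaaabab
  14 |  18 | bab
  15 |   8 | bababbbaaabab
  16 |  10 | babbbaaabab
  17 |  13 | bbaaabab
  18 |   4 | bbaabababbbaaabab
  19 |  12 | bbbaaabab
  20 |   3 | bbbaabababbbaaabab

SA = [15, 16, 6, 1, 19, 17, 7, 9, 11, 2, 20, 14, 5, 0, 18, 8, 10, 13, 4, 12, 3]
i: (SA[i-1],SA[i]) lcp shared
  1: (15,16) 2 'aa'
  2: (16,6) 5 'aabab'
  3: (6,1) 3 'aab'
  4: (1,19) 1 'a'
  5: (19,17) 2 'ab'
  6: (17,7) 4 'abab'
  7: (7,9) 4 'abab'
  8: (9,11) 2 'ab'
  9: (11,2) 6 'abbbaa'
  10: (2,20) 0 ''
  11: (20,14) 1 'b'
  12: (14,5) 3 'baa'
  13: (5,0) 4 'baab'
  14: (0,18) 2 'ba'
  15: (18,8) 3 'bab'
  16: (8,10) 3 'bab'
  17: (10,13) 1 'b'
  18: (13,4) 4 'bbaa'
  19: (4,12) 2 'bb'
  20: (12,3) 5 'bbbaa'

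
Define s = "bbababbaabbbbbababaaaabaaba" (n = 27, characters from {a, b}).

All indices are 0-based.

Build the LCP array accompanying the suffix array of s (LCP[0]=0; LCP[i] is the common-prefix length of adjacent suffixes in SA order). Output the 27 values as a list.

[0, 1, 3, 2, 4, 3, 1, 3, 4, 3, 4, 2, 3, 0, 2, 3, 4, 2, 4, 5, 3, 1, 3, 6, 2, 3, 4]

sorted suffixes:
  #0 SA[0]=26  'a'
  #1 SA[1]=18  'aaaabaaba'
  #2 SA[2]=19  'aaabaaba'
  #3 SA[3]=23  'aaba'
  #4 SA[4]=20  'aabaaba'
  #5 SA[5]=7  'aabbbbbababaaaabaaba'
  #6 SA[6]=24  'aba'
  #7 SA[7]=16  'abaaaabaaba'
  #8 SA[8]=21  'abaaba'
  #9 SA[9]=14  'ababaaaabaaba'
  #10 SA[10]=2  'ababbaabbbbbababaaaabaaba'
  #11 SA[11]=4  'abbaabbbbbababaaaabaaba'
  #12 SA[12]=8  'abbbbbababaaaabaaba'
  #13 SA[13]=25  'ba'
  #14 SA[14]=17  'baaaabaaba'
  #15 SA[15]=22  'baaba'
  #16 SA[16]=6  'baabbbbbababaaaabaaba'
  #17 SA[17]=15  'babaaaabaaba'
  #18 SA[18]=13  'bababaaaabaaba'
  #19 SA[19]=1  'bababbaabbbbbababaaaabaaba'
  #20 SA[20]=3  'babbaabbbbbababaaaabaaba'
  #21 SA[21]=5  'bbaabbbbbababaaaabaaba'
  #22 SA[22]=12  'bbababaaaabaaba'
  #23 SA[23]=0  'bbababbaabbbbbababaaaabaaba'
  #24 SA[24]=11  'bbbababaaaabaaba'
  #25 SA[25]=10  'bbbbababaaaabaaba'
  #26 SA[26]=9  'bbbbbababaaaabaaba'

SA = [26, 18, 19, 23, 20, 7, 24, 16, 21, 14, 2, 4, 8, 25, 17, 22, 6, 15, 13, 1, 3, 5, 12, 0, 11, 10, 9]
rank  pair      lcp
   1  s[26:],s[18:]  1  'a'
   2  s[18:],s[19:]  3  'aaa'
   3  s[19:],s[23:]  2  'aa'
   4  s[23:],s[20:]  4  'aaba'
   5  s[20:],s[7:]  3  'aab'
   6  s[7:],s[24:]  1  'a'
   7  s[24:],s[16:]  3  'aba'
   8  s[16:],s[21:]  4  'abaa'
   9  s[21:],s[14:]  3  'aba'
  10  s[14:],s[2:]  4  'abab'
  11  s[2:],s[4:]  2  'ab'
  12  s[4:],s[8:]  3  'abb'
  13  s[8:],s[25:]  0  ''
  14  s[25:],s[17:]  2  'ba'
  15  s[17:],s[22:]  3  'baa'
  16  s[22:],s[6:]  4  'baab'
  17  s[6:],s[15:]  2  'ba'
  18  s[15:],s[13:]  4  'baba'
  19  s[13:],s[1:]  5  'babab'
  20  s[1:],s[3:]  3  'bab'
  21  s[3:],s[5:]  1  'b'
  22  s[5:],s[12:]  3  'bba'
  23  s[12:],s[0:]  6  'bbabab'
  24  s[0:],s[11:]  2  'bb'
  25  s[11:],s[10:]  3  'bbb'
  26  s[10:],s[9:]  4  'bbbb'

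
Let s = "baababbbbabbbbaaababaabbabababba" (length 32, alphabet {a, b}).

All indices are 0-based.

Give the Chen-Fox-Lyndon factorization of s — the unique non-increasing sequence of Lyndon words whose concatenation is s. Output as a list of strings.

["b", "aababbbbabbbb", "aaababaabbabababb", "a"]

emit factor 1: 'b' (i=0, period=1)
emit factor 2: 'aababbbbabbbb' (i=1, period=13)
emit factor 3: 'aaababaabbabababb' (i=14, period=17)
emit factor 4: 'a' (i=31, period=1)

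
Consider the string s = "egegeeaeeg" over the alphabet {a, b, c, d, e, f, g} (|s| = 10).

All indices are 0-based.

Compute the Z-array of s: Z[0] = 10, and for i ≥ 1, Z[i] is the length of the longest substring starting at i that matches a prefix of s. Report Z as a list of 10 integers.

Z[0]=10
i=1: fresh scan; Z[1]=0
i=2: fresh scan; Z[2]=3 scan→box=[2,5)
i=3: min(r-i=2, Z[1]=0)=0; Z[3]=0
i=4: min(r-i=1, Z[2]=3)=1; Z[4]=1
i=5: fresh scan; Z[5]=1 scan→box=[5,6)
i=6: fresh scan; Z[6]=0
i=7: fresh scan; Z[7]=1 scan→box=[7,8)
i=8: fresh scan; Z[8]=2 scan→box=[8,10)
i=9: min(r-i=1, Z[1]=0)=0; Z[9]=0

[10, 0, 3, 0, 1, 1, 0, 1, 2, 0]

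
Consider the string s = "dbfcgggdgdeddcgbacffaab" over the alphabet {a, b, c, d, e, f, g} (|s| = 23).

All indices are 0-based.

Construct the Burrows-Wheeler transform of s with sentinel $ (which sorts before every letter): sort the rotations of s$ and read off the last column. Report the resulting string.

rank  rotation                  last
    0  $dbfcgggdgdeddcgbacffaab  b
    1  aab$dbfcgggdgdeddcgbacff  f
    2  ab$dbfcgggdgdeddcgbacffa  a
    3  acffaab$dbfcgggdgdeddcgb  b
    4  b$dbfcgggdgdeddcgbacffaa  a
    5  bacffaab$dbfcgggdgdeddcg  g
    6  bfcgggdgdeddcgbacffaab$d  d
    7  cffaab$dbfcgggdgdeddcgba  a
    8  cgbacffaab$dbfcgggdgdedd  d
    9  cgggdgdeddcgbacffaab$dbf  f
   10  dbfcgggdgdeddcgbacffaab$  $
   11  dcgbacffaab$dbfcgggdgded  d
   12  ddcgbacffaab$dbfcgggdgde  e
   13  deddcgbacffaab$dbfcgggdg  g
   14  dgdeddcgbacffaab$dbfcggg  g
   15  eddcgbacffaab$dbfcgggdgd  d
   16  faab$dbfcgggdgdeddcgbacf  f
   17  fcgggdgdeddcgbacffaab$db  b
   18  ffaab$dbfcgggdgdeddcgbac  c
   19  gbacffaab$dbfcgggdgdeddc  c
   20  gdeddcgbacffaab$dbfcgggd  d
   21  gdgdeddcgbacffaab$dbfcgg  g
   22  ggdgdeddcgbacffaab$dbfcg  g
   23  gggdgdeddcgbacffaab$dbfc  c

bfabagdadf$deggdfbccdggc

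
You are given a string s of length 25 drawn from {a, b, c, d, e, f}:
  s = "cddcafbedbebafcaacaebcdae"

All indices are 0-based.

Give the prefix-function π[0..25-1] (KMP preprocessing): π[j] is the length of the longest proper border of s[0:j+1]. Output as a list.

[0, 0, 0, 1, 0, 0, 0, 0, 0, 0, 0, 0, 0, 0, 1, 0, 0, 1, 0, 0, 0, 1, 2, 0, 0]

π[0] = 0
j=1 s[j]='d': π[1]=0 (border '')
j=2 s[j]='d': π[2]=0 (border '')
j=3 s[j]='c': π[3]=1 (border 'c')
j=4 s[j]='a': k: 1→0; π[4]=0 (border '')
j=5 s[j]='f': π[5]=0 (border '')
j=6 s[j]='b': π[6]=0 (border '')
j=7 s[j]='e': π[7]=0 (border '')
j=8 s[j]='d': π[8]=0 (border '')
j=9 s[j]='b': π[9]=0 (border '')
j=10 s[j]='e': π[10]=0 (border '')
j=11 s[j]='b': π[11]=0 (border '')
j=12 s[j]='a': π[12]=0 (border '')
j=13 s[j]='f': π[13]=0 (border '')
j=14 s[j]='c': π[14]=1 (border 'c')
j=15 s[j]='a': k: 1→0; π[15]=0 (border '')
j=16 s[j]='a': π[16]=0 (border '')
j=17 s[j]='c': π[17]=1 (border 'c')
j=18 s[j]='a': k: 1→0; π[18]=0 (border '')
j=19 s[j]='e': π[19]=0 (border '')
j=20 s[j]='b': π[20]=0 (border '')
j=21 s[j]='c': π[21]=1 (border 'c')
j=22 s[j]='d': π[22]=2 (border 'cd')
j=23 s[j]='a': k: 2→0; π[23]=0 (border '')
j=24 s[j]='e': π[24]=0 (border '')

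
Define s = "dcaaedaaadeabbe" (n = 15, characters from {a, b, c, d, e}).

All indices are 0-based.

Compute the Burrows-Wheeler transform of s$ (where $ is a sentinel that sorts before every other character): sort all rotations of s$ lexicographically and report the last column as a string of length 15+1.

edaceaaabde$abda

rank  rotation          last
    0  $dcaaedaaadeabbe  e
    1  aaadeabbe$dcaaed  d
    2  aadeabbe$dcaaeda  a
    3  aaedaaadeabbe$dc  c
    4  abbe$dcaaedaaade  e
    5  adeabbe$dcaaedaa  a
    6  aedaaadeabbe$dca  a
    7  bbe$dcaaedaaadea  a
    8  be$dcaaedaaadeab  b
    9  caaedaaadeabbe$d  d
   10  daaadeabbe$dcaae  e
   11  dcaaedaaadeabbe$  $
   12  deabbe$dcaaedaaa  a
   13  e$dcaaedaaadeabb  b
   14  eabbe$dcaaedaaad  d
   15  edaaadeabbe$dcaa  a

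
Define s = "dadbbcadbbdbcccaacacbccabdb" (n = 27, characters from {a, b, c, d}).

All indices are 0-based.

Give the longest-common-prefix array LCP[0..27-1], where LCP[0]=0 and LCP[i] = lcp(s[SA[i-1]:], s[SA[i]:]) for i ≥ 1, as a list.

[0, 1, 1, 2, 1, 4, 0, 1, 2, 1, 2, 3, 1, 3, 0, 2, 2, 2, 1, 1, 3, 2, 0, 1, 2, 3, 2]

rank | idx | suffix
   0 |  15 | aacacbccabdb
   1 |  23 | abdb
   2 |  16 | acacbccabdb
   3 |  18 | acbccabdb
   4 |   1 | adbbcadbbdbcccaacacbccabdb
   5 |   6 | adbbdbcccaacacbccabdb
   6 |  26 | b
   7 |   3 | bbcadbbdbcccaacacbccabdb
   8 |   8 | bbdbcccaacacbccabdb
   9 |   4 | bcadbbdbcccaacacbccabdb
  10 |  20 | bccabdb
  11 |  11 | bcccaacacbccabdb
  12 |  24 | bdb
  13 |   9 | bdbcccaacacbccabdb
  14 |  14 | caacacbccabdb
  15 |  22 | cabdb
  16 |  17 | cacbccabdb
  17 |   5 | cadbbdbcccaacacbccabdb
  18 |  19 | cbccabdb
  19 |  13 | ccaacacbccabdb
  20 |  21 | ccabdb
  21 |  12 | cccaacacbccabdb
  22 |   0 | dadbbcadbbdbcccaacacbccabdb
  23 |  25 | db
  24 |   2 | dbbcadbbdbcccaacacbccabdb
  25 |   7 | dbbdbcccaacacbccabdb
  26 |  10 | dbcccaacacbccabdb

SA = [15, 23, 16, 18, 1, 6, 26, 3, 8, 4, 20, 11, 24, 9, 14, 22, 17, 5, 19, 13, 21, 12, 0, 25, 2, 7, 10]
i: (SA[i-1],SA[i]) lcp shared
  1: (15,23) 1 'a'
  2: (23,16) 1 'a'
  3: (16,18) 2 'ac'
  4: (18,1) 1 'a'
  5: (1,6) 4 'adbb'
  6: (6,26) 0 ''
  7: (26,3) 1 'b'
  8: (3,8) 2 'bb'
  9: (8,4) 1 'b'
  10: (4,20) 2 'bc'
  11: (20,11) 3 'bcc'
  12: (11,24) 1 'b'
  13: (24,9) 3 'bdb'
  14: (9,14) 0 ''
  15: (14,22) 2 'ca'
  16: (22,17) 2 'ca'
  17: (17,5) 2 'ca'
  18: (5,19) 1 'c'
  19: (19,13) 1 'c'
  20: (13,21) 3 'cca'
  21: (21,12) 2 'cc'
  22: (12,0) 0 ''
  23: (0,25) 1 'd'
  24: (25,2) 2 'db'
  25: (2,7) 3 'dbb'
  26: (7,10) 2 'db'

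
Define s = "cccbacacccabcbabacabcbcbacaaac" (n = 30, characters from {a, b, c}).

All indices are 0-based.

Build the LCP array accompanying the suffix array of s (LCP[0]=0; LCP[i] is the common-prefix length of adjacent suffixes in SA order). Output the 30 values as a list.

[0, 2, 1, 2, 4, 1, 2, 3, 3, 2, 0, 2, 4, 4, 1, 4, 3, 0, 1, 2, 5, 2, 1, 3, 5, 2, 1, 2, 2, 3]

rank | idx | suffix
   0 |  26 | aaac
   1 |  27 | aac
   2 |  14 | abacabcbcbacaaac
   3 |  10 | abcbabacabcbcbacaaac
   4 |  18 | abcbcbacaaac
   5 |  28 | ac
   6 |  24 | acaaac
   7 |  16 | acabcbcbacaaac
   8 |   4 | acacccabcbabacabcbcbacaaac
   9 |   6 | acccabcbabacabcbcbacaaac
  10 |  13 | babacabcbcbacaaac
  11 |  23 | bacaaac
  12 |  15 | bacabcbcbacaaac
  13 |   3 | bacacccabcbabacabcbcbacaaac
  14 |  11 | bcbabacabcbcbacaaac
  15 |  21 | bcbacaaac
  16 |  19 | bcbcbacaaac
  17 |  29 | c
  18 |  25 | caaac
  19 |   9 | cabcbabacabcbcbacaaac
  20 |  17 | cabcbcbacaaac
  21 |   5 | cacccabcbabacabcbcbacaaac
  22 |  12 | cbabacabcbcbacaaac
  23 |  22 | cbacaaac
  24 |   2 | cbacacccabcbabacabcbcbacaaac
  25 |  20 | cbcbacaaac
  26 |   8 | ccabcbabacabcbcbacaaac
  27 |   1 | ccbacacccabcbabacabcbcbacaaac
  28 |   7 | cccabcbabacabcbcbacaaac
  29 |   0 | cccbacacccabcbabacabcbcbacaaac

SA = [26, 27, 14, 10, 18, 28, 24, 16, 4, 6, 13, 23, 15, 3, 11, 21, 19, 29, 25, 9, 17, 5, 12, 22, 2, 20, 8, 1, 7, 0]
[i] adj suffixes → lcp
  [1] 26/27 → 2 ('aa')
  [2] 27/14 → 1 ('a')
  [3] 14/10 → 2 ('ab')
  [4] 10/18 → 4 ('abcb')
  [5] 18/28 → 1 ('a')
  [6] 28/24 → 2 ('ac')
  [7] 24/16 → 3 ('aca')
  [8] 16/4 → 3 ('aca')
  [9] 4/6 → 2 ('ac')
  [10] 6/13 → 0 ('')
  [11] 13/23 → 2 ('ba')
  [12] 23/15 → 4 ('baca')
  [13] 15/3 → 4 ('baca')
  [14] 3/11 → 1 ('b')
  [15] 11/21 → 4 ('bcba')
  [16] 21/19 → 3 ('bcb')
  [17] 19/29 → 0 ('')
  [18] 29/25 → 1 ('c')
  [19] 25/9 → 2 ('ca')
  [20] 9/17 → 5 ('cabcb')
  [21] 17/5 → 2 ('ca')
  [22] 5/12 → 1 ('c')
  [23] 12/22 → 3 ('cba')
  [24] 22/2 → 5 ('cbaca')
  [25] 2/20 → 2 ('cb')
  [26] 20/8 → 1 ('c')
  [27] 8/1 → 2 ('cc')
  [28] 1/7 → 2 ('cc')
  [29] 7/0 → 3 ('ccc')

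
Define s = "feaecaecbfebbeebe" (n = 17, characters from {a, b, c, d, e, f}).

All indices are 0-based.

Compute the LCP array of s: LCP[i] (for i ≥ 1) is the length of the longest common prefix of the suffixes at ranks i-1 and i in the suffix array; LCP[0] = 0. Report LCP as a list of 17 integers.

[0, 3, 0, 1, 2, 1, 0, 1, 0, 1, 1, 2, 1, 2, 1, 0, 2]

rank | idx | suffix
   0 |   2 | aecaecbfebbeebe
   1 |   5 | aecbfebbeebe
   2 |  11 | bbeebe
   3 |  15 | be
   4 |  12 | beebe
   5 |   8 | bfebbeebe
   6 |   4 | caecbfebbeebe
   7 |   7 | cbfebbeebe
   8 |  16 | e
   9 |   1 | eaecaecbfebbeebe
  10 |  10 | ebbeebe
  11 |  14 | ebe
  12 |   3 | ecaecbfebbeebe
  13 |   6 | ecbfebbeebe
  14 |  13 | eebe
  15 |   0 | feaecaecbfebbeebe
  16 |   9 | febbeebe

SA = [2, 5, 11, 15, 12, 8, 4, 7, 16, 1, 10, 14, 3, 6, 13, 0, 9]
rank  pair      lcp
   1  s[2:],s[5:]  3  'aec'
   2  s[5:],s[11:]  0  ''
   3  s[11:],s[15:]  1  'b'
   4  s[15:],s[12:]  2  'be'
   5  s[12:],s[8:]  1  'b'
   6  s[8:],s[4:]  0  ''
   7  s[4:],s[7:]  1  'c'
   8  s[7:],s[16:]  0  ''
   9  s[16:],s[1:]  1  'e'
  10  s[1:],s[10:]  1  'e'
  11  s[10:],s[14:]  2  'eb'
  12  s[14:],s[3:]  1  'e'
  13  s[3:],s[6:]  2  'ec'
  14  s[6:],s[13:]  1  'e'
  15  s[13:],s[0:]  0  ''
  16  s[0:],s[9:]  2  'fe'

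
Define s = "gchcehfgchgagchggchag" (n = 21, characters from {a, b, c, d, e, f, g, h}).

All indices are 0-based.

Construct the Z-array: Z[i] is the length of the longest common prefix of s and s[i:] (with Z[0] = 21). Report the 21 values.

[21, 0, 0, 0, 0, 0, 0, 3, 0, 0, 1, 0, 3, 0, 0, 1, 3, 0, 0, 0, 1]

Z[0]=21
i=1: i≥r, start 0; Z[1]=0
i=2: i≥r, start 0; Z[2]=0
i=3: i≥r, start 0; Z[3]=0
i=4: i≥r, start 0; Z[4]=0
i=5: i≥r, start 0; Z[5]=0
i=6: i≥r, start 0; Z[6]=0
i=7: i≥r, start 0; Z[7]=3 grow→box=[7,10)
i=8: min(r-i=2, Z[1]=0)=0; Z[8]=0
i=9: min(r-i=1, Z[2]=0)=0; Z[9]=0
i=10: i≥r, start 0; Z[10]=1 grow→box=[10,11)
i=11: i≥r, start 0; Z[11]=0
i=12: i≥r, start 0; Z[12]=3 grow→box=[12,15)
i=13: min(r-i=2, Z[1]=0)=0; Z[13]=0
i=14: min(r-i=1, Z[2]=0)=0; Z[14]=0
i=15: i≥r, start 0; Z[15]=1 grow→box=[15,16)
i=16: i≥r, start 0; Z[16]=3 grow→box=[16,19)
i=17: min(r-i=2, Z[1]=0)=0; Z[17]=0
i=18: min(r-i=1, Z[2]=0)=0; Z[18]=0
i=19: i≥r, start 0; Z[19]=0
i=20: i≥r, start 0; Z[20]=1 grow→box=[20,21)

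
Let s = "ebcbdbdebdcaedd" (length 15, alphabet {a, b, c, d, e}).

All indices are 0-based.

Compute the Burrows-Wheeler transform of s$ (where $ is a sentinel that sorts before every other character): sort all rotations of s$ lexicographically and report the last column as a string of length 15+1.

rank  rotation          last
    0  $ebcbdbdebdcaedd  d
    1  aedd$ebcbdbdebdc  c
    2  bcbdbdebdcaedd$e  e
    3  bdbdebdcaedd$ebc  c
    4  bdcaedd$ebcbdbde  e
    5  bdebdcaedd$ebcbd  d
    6  caedd$ebcbdbdebd  d
    7  cbdbdebdcaedd$eb  b
    8  d$ebcbdbdebdcaed  d
    9  dbdebdcaedd$ebcb  b
   10  dcaedd$ebcbdbdeb  b
   11  dd$ebcbdbdebdcae  e
   12  debdcaedd$ebcbdb  b
   13  ebcbdbdebdcaedd$  $
   14  ebdcaedd$ebcbdbd  d
   15  edd$ebcbdbdebdca  a

dceceddbdbbeb$da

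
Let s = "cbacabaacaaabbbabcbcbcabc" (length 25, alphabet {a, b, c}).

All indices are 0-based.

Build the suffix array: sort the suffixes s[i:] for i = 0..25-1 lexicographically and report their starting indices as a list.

rank | idx | suffix
   0 |   9 | aaabbbabcbcbcabc
   1 |  10 | aabbbabcbcbcabc
   2 |   6 | aacaaabbbabcbcbcabc
   3 |   4 | abaacaaabbbabcbcbcabc
   4 |  11 | abbbabcbcbcabc
   5 |  22 | abc
   6 |  15 | abcbcbcabc
   7 |   7 | acaaabbbabcbcbcabc
   8 |   2 | acabaacaaabbbabcbcbcabc
   9 |   5 | baacaaabbbabcbcbcabc
  10 |  14 | babcbcbcabc
  11 |   1 | bacabaacaaabbbabcbcbcabc
  12 |  13 | bbabcbcbcabc
  13 |  12 | bbbabcbcbcabc
  14 |  23 | bc
  15 |  20 | bcabc
  16 |  18 | bcbcabc
  17 |  16 | bcbcbcabc
  18 |  24 | c
  19 |   8 | caaabbbabcbcbcabc
  20 |   3 | cabaacaaabbbabcbcbcabc
  21 |  21 | cabc
  22 |   0 | cbacabaacaaabbbabcbcbcabc
  23 |  19 | cbcabc
  24 |  17 | cbcbcabc

[9, 10, 6, 4, 11, 22, 15, 7, 2, 5, 14, 1, 13, 12, 23, 20, 18, 16, 24, 8, 3, 21, 0, 19, 17]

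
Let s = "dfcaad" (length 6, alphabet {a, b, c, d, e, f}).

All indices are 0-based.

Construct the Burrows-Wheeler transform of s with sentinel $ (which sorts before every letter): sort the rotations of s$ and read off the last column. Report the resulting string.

rank  rotation last
    0  $dfcaad  d
    1  aad$dfc  c
    2  ad$dfca  a
    3  caad$df  f
    4  d$dfcaa  a
    5  dfcaad$  $
    6  fcaad$d  d

dcafa$d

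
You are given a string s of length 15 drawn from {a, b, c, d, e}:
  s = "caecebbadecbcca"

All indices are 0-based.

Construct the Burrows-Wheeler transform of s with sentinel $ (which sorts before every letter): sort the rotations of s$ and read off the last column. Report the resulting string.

acbcbecc$ebeacda

rank  rotation          last
    0  $caecebbadecbcca  a
    1  a$caecebbadecbcc  c
    2  adecbcca$caecebb  b
    3  aecebbadecbcca$c  c
    4  badecbcca$caeceb  b
    5  bbadecbcca$caece  e
    6  bcca$caecebbadec  c
    7  ca$caecebbadecbc  c
    8  caecebbadecbcca$  $
    9  cbcca$caecebbade  e
   10  cca$caecebbadecb  b
   11  cebbadecbcca$cae  e
   12  decbcca$caecebba  a
   13  ebbadecbcca$caec  c
   14  ecbcca$caecebbad  d
   15  ecebbadecbcca$ca  a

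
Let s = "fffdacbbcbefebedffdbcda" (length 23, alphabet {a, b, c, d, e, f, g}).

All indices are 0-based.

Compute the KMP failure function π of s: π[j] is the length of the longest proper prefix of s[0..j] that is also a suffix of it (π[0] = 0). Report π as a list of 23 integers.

[0, 1, 2, 0, 0, 0, 0, 0, 0, 0, 0, 1, 0, 0, 0, 0, 1, 2, 0, 0, 0, 0, 0]

π[0] = 0
j=1 s[j]='f': π[1]=1 (border 'f')
j=2 s[j]='f': π[2]=2 (border 'ff')
j=3 s[j]='d': k: 2→1→0; π[3]=0 (border '')
j=4 s[j]='a': π[4]=0 (border '')
j=5 s[j]='c': π[5]=0 (border '')
j=6 s[j]='b': π[6]=0 (border '')
j=7 s[j]='b': π[7]=0 (border '')
j=8 s[j]='c': π[8]=0 (border '')
j=9 s[j]='b': π[9]=0 (border '')
j=10 s[j]='e': π[10]=0 (border '')
j=11 s[j]='f': π[11]=1 (border 'f')
j=12 s[j]='e': k: 1→0; π[12]=0 (border '')
j=13 s[j]='b': π[13]=0 (border '')
j=14 s[j]='e': π[14]=0 (border '')
j=15 s[j]='d': π[15]=0 (border '')
j=16 s[j]='f': π[16]=1 (border 'f')
j=17 s[j]='f': π[17]=2 (border 'ff')
j=18 s[j]='d': k: 2→1→0; π[18]=0 (border '')
j=19 s[j]='b': π[19]=0 (border '')
j=20 s[j]='c': π[20]=0 (border '')
j=21 s[j]='d': π[21]=0 (border '')
j=22 s[j]='a': π[22]=0 (border '')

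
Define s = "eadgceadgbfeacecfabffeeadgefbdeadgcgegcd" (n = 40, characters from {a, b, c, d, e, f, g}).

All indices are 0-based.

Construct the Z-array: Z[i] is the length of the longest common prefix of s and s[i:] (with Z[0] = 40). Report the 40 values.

Z[0]=40
i=1: i≥r, start 0; Z[1]=0
i=2: i≥r, start 0; Z[2]=0
i=3: i≥r, start 0; Z[3]=0
i=4: i≥r, start 0; Z[4]=0
i=5: i≥r, start 0; Z[5]=4 grow→box=[5,9)
i=6: min(r-i=3, Z[1]=0)=0; Z[6]=0
i=7: min(r-i=2, Z[2]=0)=0; Z[7]=0
i=8: min(r-i=1, Z[3]=0)=0; Z[8]=0
i=9: i≥r, start 0; Z[9]=0
i=10: i≥r, start 0; Z[10]=0
i=11: i≥r, start 0; Z[11]=2 grow→box=[11,13)
i=12: min(r-i=1, Z[1]=0)=0; Z[12]=0
i=13: i≥r, start 0; Z[13]=0
i=14: i≥r, start 0; Z[14]=1 grow→box=[14,15)
i=15: i≥r, start 0; Z[15]=0
i=16: i≥r, start 0; Z[16]=0
i=17: i≥r, start 0; Z[17]=0
i=18: i≥r, start 0; Z[18]=0
i=19: i≥r, start 0; Z[19]=0
i=20: i≥r, start 0; Z[20]=0
i=21: i≥r, start 0; Z[21]=1 grow→box=[21,22)
i=22: i≥r, start 0; Z[22]=4 grow→box=[22,26)
i=23: min(r-i=3, Z[1]=0)=0; Z[23]=0
i=24: min(r-i=2, Z[2]=0)=0; Z[24]=0
i=25: min(r-i=1, Z[3]=0)=0; Z[25]=0
i=26: i≥r, start 0; Z[26]=1 grow→box=[26,27)
i=27: i≥r, start 0; Z[27]=0
i=28: i≥r, start 0; Z[28]=0
i=29: i≥r, start 0; Z[29]=0
i=30: i≥r, start 0; Z[30]=5 grow→box=[30,35)
i=31: min(r-i=4, Z[1]=0)=0; Z[31]=0
i=32: min(r-i=3, Z[2]=0)=0; Z[32]=0
i=33: min(r-i=2, Z[3]=0)=0; Z[33]=0
i=34: min(r-i=1, Z[4]=0)=0; Z[34]=0
i=35: i≥r, start 0; Z[35]=0
i=36: i≥r, start 0; Z[36]=1 grow→box=[36,37)
i=37: i≥r, start 0; Z[37]=0
i=38: i≥r, start 0; Z[38]=0
i=39: i≥r, start 0; Z[39]=0

[40, 0, 0, 0, 0, 4, 0, 0, 0, 0, 0, 2, 0, 0, 1, 0, 0, 0, 0, 0, 0, 1, 4, 0, 0, 0, 1, 0, 0, 0, 5, 0, 0, 0, 0, 0, 1, 0, 0, 0]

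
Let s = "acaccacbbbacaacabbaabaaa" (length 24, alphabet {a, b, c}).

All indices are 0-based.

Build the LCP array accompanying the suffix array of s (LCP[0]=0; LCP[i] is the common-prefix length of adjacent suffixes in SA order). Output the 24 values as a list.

[0, 1, 2, 2, 2, 1, 2, 1, 3, 3, 2, 2, 0, 3, 2, 1, 3, 2, 0, 2, 2, 3, 1, 1]

rank→(start, suffix):
  0 → (23, 'a')
  1 → (22, 'aa')
  2 → (21, 'aaa')
  3 → (18, 'aabaaa')
  4 → (12, 'aacabbaabaaa')
  5 → (19, 'abaaa')
  6 → (15, 'abbaabaaa')
  7 → (10, 'acaacabbaabaaa')
  8 → (13, 'acabbaabaaa')
  9 → (0, 'acaccacbbbacaacabbaabaaa')
  10 → (5, 'acbbbacaacabbaabaaa')
  11 → (2, 'accacbbbacaacabbaabaaa')
  12 → (20, 'baaa')
  13 → (17, 'baabaaa')
  14 → (9, 'bacaacabbaabaaa')
  15 → (16, 'bbaabaaa')
  16 → (8, 'bbacaacabbaabaaa')
  17 → (7, 'bbbacaacabbaabaaa')
  18 → (11, 'caacabbaabaaa')
  19 → (14, 'cabbaabaaa')
  20 → (4, 'cacbbbacaacabbaabaaa')
  21 → (1, 'caccacbbbacaacabbaabaaa')
  22 → (6, 'cbbbacaacabbaabaaa')
  23 → (3, 'ccacbbbacaacabbaabaaa')

SA = [23, 22, 21, 18, 12, 19, 15, 10, 13, 0, 5, 2, 20, 17, 9, 16, 8, 7, 11, 14, 4, 1, 6, 3]
i: (SA[i-1],SA[i]) lcp shared
  1: (23,22) 1 'a'
  2: (22,21) 2 'aa'
  3: (21,18) 2 'aa'
  4: (18,12) 2 'aa'
  5: (12,19) 1 'a'
  6: (19,15) 2 'ab'
  7: (15,10) 1 'a'
  8: (10,13) 3 'aca'
  9: (13,0) 3 'aca'
  10: (0,5) 2 'ac'
  11: (5,2) 2 'ac'
  12: (2,20) 0 ''
  13: (20,17) 3 'baa'
  14: (17,9) 2 'ba'
  15: (9,16) 1 'b'
  16: (16,8) 3 'bba'
  17: (8,7) 2 'bb'
  18: (7,11) 0 ''
  19: (11,14) 2 'ca'
  20: (14,4) 2 'ca'
  21: (4,1) 3 'cac'
  22: (1,6) 1 'c'
  23: (6,3) 1 'c'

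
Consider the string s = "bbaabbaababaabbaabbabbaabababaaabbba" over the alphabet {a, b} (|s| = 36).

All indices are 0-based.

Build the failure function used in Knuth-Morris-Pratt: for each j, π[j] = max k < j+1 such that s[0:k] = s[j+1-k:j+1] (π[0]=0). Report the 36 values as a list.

π[0] = 0
j=1 s[j]='b': π[1]=1 (border 'b')
j=2 s[j]='a': k: 1→0; π[2]=0 (border '')
j=3 s[j]='a': π[3]=0 (border '')
j=4 s[j]='b': π[4]=1 (border 'b')
j=5 s[j]='b': π[5]=2 (border 'bb')
j=6 s[j]='a': π[6]=3 (border 'bba')
j=7 s[j]='a': π[7]=4 (border 'bbaa')
j=8 s[j]='b': π[8]=5 (border 'bbaab')
j=9 s[j]='a': k: 5→1→0; π[9]=0 (border '')
j=10 s[j]='b': π[10]=1 (border 'b')
j=11 s[j]='a': k: 1→0; π[11]=0 (border '')
j=12 s[j]='a': π[12]=0 (border '')
j=13 s[j]='b': π[13]=1 (border 'b')
j=14 s[j]='b': π[14]=2 (border 'bb')
j=15 s[j]='a': π[15]=3 (border 'bba')
j=16 s[j]='a': π[16]=4 (border 'bbaa')
j=17 s[j]='b': π[17]=5 (border 'bbaab')
j=18 s[j]='b': π[18]=6 (border 'bbaabb')
j=19 s[j]='a': π[19]=7 (border 'bbaabba')
j=20 s[j]='b': k: 7→3→0; π[20]=1 (border 'b')
j=21 s[j]='b': π[21]=2 (border 'bb')
j=22 s[j]='a': π[22]=3 (border 'bba')
j=23 s[j]='a': π[23]=4 (border 'bbaa')
j=24 s[j]='b': π[24]=5 (border 'bbaab')
j=25 s[j]='a': k: 5→1→0; π[25]=0 (border '')
j=26 s[j]='b': π[26]=1 (border 'b')
j=27 s[j]='a': k: 1→0; π[27]=0 (border '')
j=28 s[j]='b': π[28]=1 (border 'b')
j=29 s[j]='a': k: 1→0; π[29]=0 (border '')
j=30 s[j]='a': π[30]=0 (border '')
j=31 s[j]='a': π[31]=0 (border '')
j=32 s[j]='b': π[32]=1 (border 'b')
j=33 s[j]='b': π[33]=2 (border 'bb')
j=34 s[j]='b': k: 2→1; π[34]=2 (border 'bb')
j=35 s[j]='a': π[35]=3 (border 'bba')

[0, 1, 0, 0, 1, 2, 3, 4, 5, 0, 1, 0, 0, 1, 2, 3, 4, 5, 6, 7, 1, 2, 3, 4, 5, 0, 1, 0, 1, 0, 0, 0, 1, 2, 2, 3]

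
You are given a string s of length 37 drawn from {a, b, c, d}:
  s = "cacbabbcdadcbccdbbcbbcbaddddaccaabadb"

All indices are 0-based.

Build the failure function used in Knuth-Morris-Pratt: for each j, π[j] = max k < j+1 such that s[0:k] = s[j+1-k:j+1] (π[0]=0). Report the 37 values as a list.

π[0] = 0
j=1 s[j]='a': π[1]=0 (border '')
j=2 s[j]='c': π[2]=1 (border 'c')
j=3 s[j]='b': k: 1→0; π[3]=0 (border '')
j=4 s[j]='a': π[4]=0 (border '')
j=5 s[j]='b': π[5]=0 (border '')
j=6 s[j]='b': π[6]=0 (border '')
j=7 s[j]='c': π[7]=1 (border 'c')
j=8 s[j]='d': k: 1→0; π[8]=0 (border '')
j=9 s[j]='a': π[9]=0 (border '')
j=10 s[j]='d': π[10]=0 (border '')
j=11 s[j]='c': π[11]=1 (border 'c')
j=12 s[j]='b': k: 1→0; π[12]=0 (border '')
j=13 s[j]='c': π[13]=1 (border 'c')
j=14 s[j]='c': k: 1→0; π[14]=1 (border 'c')
j=15 s[j]='d': k: 1→0; π[15]=0 (border '')
j=16 s[j]='b': π[16]=0 (border '')
j=17 s[j]='b': π[17]=0 (border '')
j=18 s[j]='c': π[18]=1 (border 'c')
j=19 s[j]='b': k: 1→0; π[19]=0 (border '')
j=20 s[j]='b': π[20]=0 (border '')
j=21 s[j]='c': π[21]=1 (border 'c')
j=22 s[j]='b': k: 1→0; π[22]=0 (border '')
j=23 s[j]='a': π[23]=0 (border '')
j=24 s[j]='d': π[24]=0 (border '')
j=25 s[j]='d': π[25]=0 (border '')
j=26 s[j]='d': π[26]=0 (border '')
j=27 s[j]='d': π[27]=0 (border '')
j=28 s[j]='a': π[28]=0 (border '')
j=29 s[j]='c': π[29]=1 (border 'c')
j=30 s[j]='c': k: 1→0; π[30]=1 (border 'c')
j=31 s[j]='a': π[31]=2 (border 'ca')
j=32 s[j]='a': k: 2→0; π[32]=0 (border '')
j=33 s[j]='b': π[33]=0 (border '')
j=34 s[j]='a': π[34]=0 (border '')
j=35 s[j]='d': π[35]=0 (border '')
j=36 s[j]='b': π[36]=0 (border '')

[0, 0, 1, 0, 0, 0, 0, 1, 0, 0, 0, 1, 0, 1, 1, 0, 0, 0, 1, 0, 0, 1, 0, 0, 0, 0, 0, 0, 0, 1, 1, 2, 0, 0, 0, 0, 0]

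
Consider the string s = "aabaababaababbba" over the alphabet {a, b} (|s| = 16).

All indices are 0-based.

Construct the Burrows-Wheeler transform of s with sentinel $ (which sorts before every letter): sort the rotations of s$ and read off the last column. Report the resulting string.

ab$bbabaabbaaaaba

rank  rotation           last
    0  $aabaababaababbba  a
    1  a$aabaababaababbb  b
    2  aabaababaababbba$  $
    3  aababaababbba$aab  b
    4  aababbba$aabaabab  b
    5  abaababaababbba$a  a
    6  abaababbba$aabaab  b
    7  ababaababbba$aaba  a
    8  ababbba$aabaababa  a
    9  abbba$aabaababaab  b
   10  ba$aabaababaababb  b
   11  baababaababbba$aa  a
   12  baababbba$aabaaba  a
   13  babaababbba$aabaa  a
   14  babbba$aabaababaa  a
   15  bba$aabaababaabab  b
   16  bbba$aabaababaaba  a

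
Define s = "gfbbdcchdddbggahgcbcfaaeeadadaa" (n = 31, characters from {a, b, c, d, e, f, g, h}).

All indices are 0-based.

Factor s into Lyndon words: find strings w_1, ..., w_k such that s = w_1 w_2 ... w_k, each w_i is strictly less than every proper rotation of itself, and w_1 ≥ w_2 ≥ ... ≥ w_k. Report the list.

emit factor 1: 'g' (i=0, period=1)
emit factor 2: 'f' (i=1, period=1)
emit factor 3: 'bbdcchdddbgg' (i=2, period=12)
emit factor 4: 'ahgcbcf' (i=14, period=7)
emit factor 5: 'aaeeadad' (i=21, period=8)
emit factor 6: 'a' (i=29, period=1)
emit factor 7: 'a' (i=30, period=1)

["g", "f", "bbdcchdddbgg", "ahgcbcf", "aaeeadad", "a", "a"]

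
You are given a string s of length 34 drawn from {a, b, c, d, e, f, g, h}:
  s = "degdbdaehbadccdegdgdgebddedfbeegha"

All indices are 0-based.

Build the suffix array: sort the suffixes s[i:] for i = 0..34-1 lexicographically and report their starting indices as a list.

[33, 10, 6, 9, 4, 22, 28, 12, 13, 5, 3, 11, 23, 24, 0, 14, 26, 17, 19, 21, 25, 29, 1, 15, 30, 7, 27, 2, 16, 18, 20, 31, 32, 8]

rank→(start, suffix):
  0 → (33, 'a')
  1 → (10, 'adccdegdgdgebddedfbeegha')
  2 → (6, 'aehbadccdegdgdgebddedfbeegha')
  3 → (9, 'badccdegdgdgebddedfbeegha')
  4 → (4, 'bdaehbadccdegdgdgebddedfbeegha')
  5 → (22, 'bddedfbeegha')
  6 → (28, 'beegha')
  7 → (12, 'ccdegdgdgebddedfbeegha')
  8 → (13, 'cdegdgdgebddedfbeegha')
  9 → (5, 'daehbadccdegdgdgebddedfbeegha')
  10 → (3, 'dbdaehbadccdegdgdgebddedfbeegha')
  11 → (11, 'dccdegdgdgebddedfbeegha')
  12 → (23, 'ddedfbeegha')
  13 → (24, 'dedfbeegha')
  14 → (0, 'degdbdaehbadccdegdgdgebddedfbeegha')
  15 → (14, 'degdgdgebddedfbeegha')
  16 → (26, 'dfbeegha')
  17 → (17, 'dgdgebddedfbeegha')
  18 → (19, 'dgebddedfbeegha')
  19 → (21, 'ebddedfbeegha')
  20 → (25, 'edfbeegha')
  21 → (29, 'eegha')
  22 → (1, 'egdbdaehbadccdegdgdgebddedfbeegha')
  23 → (15, 'egdgdgebddedfbeegha')
  24 → (30, 'egha')
  25 → (7, 'ehbadccdegdgdgebddedfbeegha')
  26 → (27, 'fbeegha')
  27 → (2, 'gdbdaehbadccdegdgdgebddedfbeegha')
  28 → (16, 'gdgdgebddedfbeegha')
  29 → (18, 'gdgebddedfbeegha')
  30 → (20, 'gebddedfbeegha')
  31 → (31, 'gha')
  32 → (32, 'ha')
  33 → (8, 'hbadccdegdgdgebddedfbeegha')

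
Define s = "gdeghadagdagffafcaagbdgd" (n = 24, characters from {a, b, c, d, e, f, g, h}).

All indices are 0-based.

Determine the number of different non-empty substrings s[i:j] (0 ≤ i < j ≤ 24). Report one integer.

278

rank→(start, suffix):
  0 → (17, 'aagbdgd')
  1 → (5, 'adagdagffafcaagbdgd')
  2 → (14, 'afcaagbdgd')
  3 → (18, 'agbdgd')
  4 → (7, 'agdagffafcaagbdgd')
  5 → (10, 'agffafcaagbdgd')
  6 → (20, 'bdgd')
  7 → (16, 'caagbdgd')
  8 → (23, 'd')
  9 → (6, 'dagdagffafcaagbdgd')
  10 → (9, 'dagffafcaagbdgd')
  11 → (1, 'deghadagdagffafcaagbdgd')
  12 → (21, 'dgd')
  13 → (2, 'eghadagdagffafcaagbdgd')
  14 → (13, 'fafcaagbdgd')
  15 → (15, 'fcaagbdgd')
  16 → (12, 'ffafcaagbdgd')
  17 → (19, 'gbdgd')
  18 → (22, 'gd')
  19 → (8, 'gdagffafcaagbdgd')
  20 → (0, 'gdeghadagdagffafcaagbdgd')
  21 → (11, 'gffafcaagbdgd')
  22 → (3, 'ghadagdagffafcaagbdgd')
  23 → (4, 'hadagdagffafcaagbdgd')

SA = [17, 5, 14, 18, 7, 10, 20, 16, 23, 6, 9, 1, 21, 2, 13, 15, 12, 19, 22, 8, 0, 11, 3, 4]
i: (SA[i-1],SA[i]) lcp shared
  1: (17,5) 1 'a'
  2: (5,14) 1 'a'
  3: (14,18) 1 'a'
  4: (18,7) 2 'ag'
  5: (7,10) 2 'ag'
  6: (10,20) 0 ''
  7: (20,16) 0 ''
  8: (16,23) 0 ''
  9: (23,6) 1 'd'
  10: (6,9) 3 'dag'
  11: (9,1) 1 'd'
  12: (1,21) 1 'd'
  13: (21,2) 0 ''
  14: (2,13) 0 ''
  15: (13,15) 1 'f'
  16: (15,12) 1 'f'
  17: (12,19) 0 ''
  18: (19,22) 1 'g'
  19: (22,8) 2 'gd'
  20: (8,0) 2 'gd'
  21: (0,11) 1 'g'
  22: (11,3) 1 'g'
  23: (3,4) 0 ''

n(n+1)/2 = 24·25/2 = 300
Σ LCP = 0 + 1 + 1 + 1 + 2 + 2 + 0 + 0 + 0 + 1 + 3 + 1 + 1 + 0 + 0 + 1 + 1 + 0 + 1 + 2 + 2 + 1 + 1 + 0 = 22
distinct = 300 − 22 = 278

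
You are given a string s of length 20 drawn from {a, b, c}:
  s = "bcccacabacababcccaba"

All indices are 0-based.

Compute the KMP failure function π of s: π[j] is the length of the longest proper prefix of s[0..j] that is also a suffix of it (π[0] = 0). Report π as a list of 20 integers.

[0, 0, 0, 0, 0, 0, 0, 1, 0, 0, 0, 1, 0, 1, 2, 3, 4, 5, 1, 0]

π[0] = 0
j=1 s[j]='c': π[1]=0 (border '')
j=2 s[j]='c': π[2]=0 (border '')
j=3 s[j]='c': π[3]=0 (border '')
j=4 s[j]='a': π[4]=0 (border '')
j=5 s[j]='c': π[5]=0 (border '')
j=6 s[j]='a': π[6]=0 (border '')
j=7 s[j]='b': π[7]=1 (border 'b')
j=8 s[j]='a': k: 1→0; π[8]=0 (border '')
j=9 s[j]='c': π[9]=0 (border '')
j=10 s[j]='a': π[10]=0 (border '')
j=11 s[j]='b': π[11]=1 (border 'b')
j=12 s[j]='a': k: 1→0; π[12]=0 (border '')
j=13 s[j]='b': π[13]=1 (border 'b')
j=14 s[j]='c': π[14]=2 (border 'bc')
j=15 s[j]='c': π[15]=3 (border 'bcc')
j=16 s[j]='c': π[16]=4 (border 'bccc')
j=17 s[j]='a': π[17]=5 (border 'bccca')
j=18 s[j]='b': k: 5→0; π[18]=1 (border 'b')
j=19 s[j]='a': k: 1→0; π[19]=0 (border '')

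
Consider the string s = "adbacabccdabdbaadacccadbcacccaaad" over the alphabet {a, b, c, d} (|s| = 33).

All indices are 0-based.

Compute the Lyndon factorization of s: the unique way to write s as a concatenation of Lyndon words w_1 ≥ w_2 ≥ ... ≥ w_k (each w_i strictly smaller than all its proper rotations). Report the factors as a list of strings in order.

["adb", "ac", "abccdabdb", "aadacccadbcaccc", "aaad"]

emit factor 1: 'adb' (i=0, period=3)
emit factor 2: 'ac' (i=3, period=2)
emit factor 3: 'abccdabdb' (i=5, period=9)
emit factor 4: 'aadacccadbcaccc' (i=14, period=15)
emit factor 5: 'aaad' (i=29, period=4)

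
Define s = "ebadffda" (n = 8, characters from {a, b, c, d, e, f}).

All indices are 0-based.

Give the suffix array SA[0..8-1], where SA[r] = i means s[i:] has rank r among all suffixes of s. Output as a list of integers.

sorted suffixes:
  #0 SA[0]=7  'a'
  #1 SA[1]=2  'adffda'
  #2 SA[2]=1  'badffda'
  #3 SA[3]=6  'da'
  #4 SA[4]=3  'dffda'
  #5 SA[5]=0  'ebadffda'
  #6 SA[6]=5  'fda'
  #7 SA[7]=4  'ffda'

[7, 2, 1, 6, 3, 0, 5, 4]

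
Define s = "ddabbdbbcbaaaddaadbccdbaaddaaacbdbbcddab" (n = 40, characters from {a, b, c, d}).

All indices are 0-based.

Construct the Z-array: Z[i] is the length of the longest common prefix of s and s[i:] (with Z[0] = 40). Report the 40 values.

Z[0]=40
i=1: fresh scan; Z[1]=1 scan→box=[1,2)
i=2: fresh scan; Z[2]=0
i=3: fresh scan; Z[3]=0
i=4: fresh scan; Z[4]=0
i=5: fresh scan; Z[5]=1 scan→box=[5,6)
i=6: fresh scan; Z[6]=0
i=7: fresh scan; Z[7]=0
i=8: fresh scan; Z[8]=0
i=9: fresh scan; Z[9]=0
i=10: fresh scan; Z[10]=0
i=11: fresh scan; Z[11]=0
i=12: fresh scan; Z[12]=0
i=13: fresh scan; Z[13]=3 scan→box=[13,16)
i=14: min(r-i=2, Z[1]=1)=1; Z[14]=1
i=15: min(r-i=1, Z[2]=0)=0; Z[15]=0
i=16: fresh scan; Z[16]=0
i=17: fresh scan; Z[17]=1 scan→box=[17,18)
i=18: fresh scan; Z[18]=0
i=19: fresh scan; Z[19]=0
i=20: fresh scan; Z[20]=0
i=21: fresh scan; Z[21]=1 scan→box=[21,22)
i=22: fresh scan; Z[22]=0
i=23: fresh scan; Z[23]=0
i=24: fresh scan; Z[24]=0
i=25: fresh scan; Z[25]=3 scan→box=[25,28)
i=26: min(r-i=2, Z[1]=1)=1; Z[26]=1
i=27: min(r-i=1, Z[2]=0)=0; Z[27]=0
i=28: fresh scan; Z[28]=0
i=29: fresh scan; Z[29]=0
i=30: fresh scan; Z[30]=0
i=31: fresh scan; Z[31]=0
i=32: fresh scan; Z[32]=1 scan→box=[32,33)
i=33: fresh scan; Z[33]=0
i=34: fresh scan; Z[34]=0
i=35: fresh scan; Z[35]=0
i=36: fresh scan; Z[36]=4 scan→box=[36,40)
i=37: min(r-i=3, Z[1]=1)=1; Z[37]=1
i=38: min(r-i=2, Z[2]=0)=0; Z[38]=0
i=39: min(r-i=1, Z[3]=0)=0; Z[39]=0

[40, 1, 0, 0, 0, 1, 0, 0, 0, 0, 0, 0, 0, 3, 1, 0, 0, 1, 0, 0, 0, 1, 0, 0, 0, 3, 1, 0, 0, 0, 0, 0, 1, 0, 0, 0, 4, 1, 0, 0]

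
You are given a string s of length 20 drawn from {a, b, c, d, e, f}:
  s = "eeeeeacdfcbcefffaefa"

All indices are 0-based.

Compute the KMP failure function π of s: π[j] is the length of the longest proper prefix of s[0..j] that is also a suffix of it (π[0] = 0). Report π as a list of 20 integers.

[0, 1, 2, 3, 4, 0, 0, 0, 0, 0, 0, 0, 1, 0, 0, 0, 0, 1, 0, 0]

π[0] = 0
j=1 s[j]='e': π[1]=1 (border 'e')
j=2 s[j]='e': π[2]=2 (border 'ee')
j=3 s[j]='e': π[3]=3 (border 'eee')
j=4 s[j]='e': π[4]=4 (border 'eeee')
j=5 s[j]='a': k: 4→3→2→1→0; π[5]=0 (border '')
j=6 s[j]='c': π[6]=0 (border '')
j=7 s[j]='d': π[7]=0 (border '')
j=8 s[j]='f': π[8]=0 (border '')
j=9 s[j]='c': π[9]=0 (border '')
j=10 s[j]='b': π[10]=0 (border '')
j=11 s[j]='c': π[11]=0 (border '')
j=12 s[j]='e': π[12]=1 (border 'e')
j=13 s[j]='f': k: 1→0; π[13]=0 (border '')
j=14 s[j]='f': π[14]=0 (border '')
j=15 s[j]='f': π[15]=0 (border '')
j=16 s[j]='a': π[16]=0 (border '')
j=17 s[j]='e': π[17]=1 (border 'e')
j=18 s[j]='f': k: 1→0; π[18]=0 (border '')
j=19 s[j]='a': π[19]=0 (border '')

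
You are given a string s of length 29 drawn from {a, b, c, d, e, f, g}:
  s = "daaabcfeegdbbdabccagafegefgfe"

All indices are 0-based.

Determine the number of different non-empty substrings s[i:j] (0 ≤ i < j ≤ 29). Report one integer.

rank→(start, suffix):
  0 → (1, 'aaabcfeegdbbdabccagafegefgfe')
  1 → (2, 'aabcfeegdbbdabccagafegefgfe')
  2 → (14, 'abccagafegefgfe')
  3 → (3, 'abcfeegdbbdabccagafegefgfe')
  4 → (20, 'afegefgfe')
  5 → (18, 'agafegefgfe')
  6 → (11, 'bbdabccagafegefgfe')
  7 → (15, 'bccagafegefgfe')
  8 → (4, 'bcfeegdbbdabccagafegefgfe')
  9 → (12, 'bdabccagafegefgfe')
  10 → (17, 'cagafegefgfe')
  11 → (16, 'ccagafegefgfe')
  12 → (5, 'cfeegdbbdabccagafegefgfe')
  13 → (0, 'daaabcfeegdbbdabccagafegefgfe')
  14 → (13, 'dabccagafegefgfe')
  15 → (10, 'dbbdabccagafegefgfe')
  16 → (28, 'e')
  17 → (7, 'eegdbbdabccagafegefgfe')
  18 → (24, 'efgfe')
  19 → (8, 'egdbbdabccagafegefgfe')
  20 → (22, 'egefgfe')
  21 → (27, 'fe')
  22 → (6, 'feegdbbdabccagafegefgfe')
  23 → (21, 'fegefgfe')
  24 → (25, 'fgfe')
  25 → (19, 'gafegefgfe')
  26 → (9, 'gdbbdabccagafegefgfe')
  27 → (23, 'gefgfe')
  28 → (26, 'gfe')

SA = [1, 2, 14, 3, 20, 18, 11, 15, 4, 12, 17, 16, 5, 0, 13, 10, 28, 7, 24, 8, 22, 27, 6, 21, 25, 19, 9, 23, 26]
i: (SA[i-1],SA[i]) lcp shared
  1: (1,2) 2 'aa'
  2: (2,14) 1 'a'
  3: (14,3) 3 'abc'
  4: (3,20) 1 'a'
  5: (20,18) 1 'a'
  6: (18,11) 0 ''
  7: (11,15) 1 'b'
  8: (15,4) 2 'bc'
  9: (4,12) 1 'b'
  10: (12,17) 0 ''
  11: (17,16) 1 'c'
  12: (16,5) 1 'c'
  13: (5,0) 0 ''
  14: (0,13) 2 'da'
  15: (13,10) 1 'd'
  16: (10,28) 0 ''
  17: (28,7) 1 'e'
  18: (7,24) 1 'e'
  19: (24,8) 1 'e'
  20: (8,22) 2 'eg'
  21: (22,27) 0 ''
  22: (27,6) 2 'fe'
  23: (6,21) 2 'fe'
  24: (21,25) 1 'f'
  25: (25,19) 0 ''
  26: (19,9) 1 'g'
  27: (9,23) 1 'g'
  28: (23,26) 1 'g'

n(n+1)/2 = 29·30/2 = 435
Σ LCP = 0 + 2 + 1 + 3 + 1 + 1 + 0 + 1 + 2 + 1 + 0 + 1 + 1 + 0 + 2 + 1 + 0 + 1 + 1 + 1 + 2 + 0 + 2 + 2 + 1 + 0 + 1 + 1 + 1 = 30
distinct = 435 − 30 = 405

405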